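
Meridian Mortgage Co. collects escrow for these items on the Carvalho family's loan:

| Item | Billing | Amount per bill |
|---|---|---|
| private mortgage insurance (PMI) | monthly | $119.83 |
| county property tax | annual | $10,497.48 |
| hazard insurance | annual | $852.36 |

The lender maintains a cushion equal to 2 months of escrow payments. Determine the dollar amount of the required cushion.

Private mortgage insurance (PMI): $119.83 × 12 = $1,437.96
County property tax: $10,497.48
Hazard insurance: $852.36
Annual escrow total = $12,787.80
Monthly = $12,787.80 ÷ 12 = $1,065.65
Required cushion = 2 × $1,065.65 = $2,131.30

$2,131.30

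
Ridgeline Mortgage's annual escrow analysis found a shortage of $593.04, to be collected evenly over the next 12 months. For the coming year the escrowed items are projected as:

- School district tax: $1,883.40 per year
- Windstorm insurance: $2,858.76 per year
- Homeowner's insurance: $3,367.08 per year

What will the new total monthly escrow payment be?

$725.19

School district tax = $1,883.40 annually
Windstorm insurance = $2,858.76 annually
Homeowner's insurance = $3,367.08 annually
Annual escrow total = $8,109.24
Base monthly escrow = $8,109.24 / 12 = $675.77
Shortage per month = $593.04 / 12 = $49.42
New monthly escrow = $675.77 + $49.42 = $725.19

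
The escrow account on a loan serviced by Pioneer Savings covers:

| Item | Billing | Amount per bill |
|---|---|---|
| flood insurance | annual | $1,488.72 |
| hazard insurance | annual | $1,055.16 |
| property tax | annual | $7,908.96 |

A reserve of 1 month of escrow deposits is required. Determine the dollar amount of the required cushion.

$871.07

Flood insurance = $1,488.72 annually
Hazard insurance = $1,055.16 annually
Property tax = $7,908.96 annually
Yearly total = $1,488.72 + $1,055.16 + $7,908.96 = $10,452.84
Monthly = $10,452.84 / 12 = $871.07
Reserve = 1 × $871.07 = $871.07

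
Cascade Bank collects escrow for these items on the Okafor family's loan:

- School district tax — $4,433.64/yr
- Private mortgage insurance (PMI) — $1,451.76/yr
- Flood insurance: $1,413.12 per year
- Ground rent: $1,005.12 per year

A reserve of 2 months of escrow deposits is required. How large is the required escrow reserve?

School district tax — $4,433.64 annually
Private mortgage insurance (PMI) — $1,451.76 annually
Flood insurance — $1,413.12 annually
Ground rent — $1,005.12 annually
Annual escrow total = $4,433.64 + $1,451.76 + $1,413.12 + $1,005.12 = $8,303.64
Monthly escrow = $8,303.64 / 12 = $691.97
Cushion = 2 × $691.97 = $1,383.94

$1,383.94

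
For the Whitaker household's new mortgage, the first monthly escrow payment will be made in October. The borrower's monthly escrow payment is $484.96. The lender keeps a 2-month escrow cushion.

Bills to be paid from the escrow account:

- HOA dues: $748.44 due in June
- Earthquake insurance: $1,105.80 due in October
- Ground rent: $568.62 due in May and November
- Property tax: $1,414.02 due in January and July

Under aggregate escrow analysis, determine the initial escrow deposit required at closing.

$2,118.52

Cushion = 2 × $484.96 = $969.92
Trial balance (start $0, +$484.96 each month, − disbursements):
  Oct: +$484.96 − $1,105.80 → -$620.84
  Nov: +$484.96 − $568.62 → -$704.50
  Dec: +$484.96 → -$219.54
  Jan: +$484.96 − $1,414.02 → -$1,148.60
  Feb: +$484.96 → -$663.64
  Mar: +$484.96 → -$178.68
  Apr: +$484.96 → $306.28
  May: +$484.96 − $568.62 → $222.62
  Jun: +$484.96 − $748.44 → -$40.86
  Jul: +$484.96 − $1,414.02 → -$969.92
  Aug: +$484.96 → -$484.96
  Sep: +$484.96 → $0.00
Lowest trial balance = -$1,148.60 (Jan)
Initial deposit = cushion − low point = $969.92 − (-$1,148.60) = $2,118.52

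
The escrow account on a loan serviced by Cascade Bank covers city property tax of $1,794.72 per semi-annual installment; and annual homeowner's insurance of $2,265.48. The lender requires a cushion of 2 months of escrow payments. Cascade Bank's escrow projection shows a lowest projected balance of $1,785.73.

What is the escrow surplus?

City property tax = $1,794.72 × 2 = $3,589.44
Homeowner's insurance = $2,265.48
Total annual escrow = $3,589.44 + $2,265.48 = $5,854.92
Monthly escrow = $5,854.92 / 12 = $487.91
Cushion = 2 × $487.91 = $975.82
Excess over cushion: $1,785.73 − $975.82 = $809.91

$809.91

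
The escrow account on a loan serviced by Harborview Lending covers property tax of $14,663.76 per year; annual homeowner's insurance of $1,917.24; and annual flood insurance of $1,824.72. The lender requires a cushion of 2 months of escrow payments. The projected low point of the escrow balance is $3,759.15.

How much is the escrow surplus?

$691.53

Property tax: $14,663.76
Homeowner's insurance: $1,917.24
Flood insurance: $1,824.72
Combined annual = $14,663.76 + $1,917.24 + $1,824.72 = $18,405.72
Per month = $18,405.72 / 12 = $1,533.81
Required cushion = 2 × $1,533.81 = $3,067.62
Excess over cushion: $3,759.15 − $3,067.62 = $691.53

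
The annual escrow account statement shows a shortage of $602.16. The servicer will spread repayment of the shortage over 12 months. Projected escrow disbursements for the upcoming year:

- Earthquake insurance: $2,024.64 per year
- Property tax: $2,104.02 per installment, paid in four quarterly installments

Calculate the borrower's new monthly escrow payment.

Earthquake insurance — $2,024.64 per year
Property tax — $2,104.02 × 4 = $8,416.08 per year
Yearly total = $2,024.64 + $8,416.08 = $10,440.72
Monthly escrow = $10,440.72 ÷ 12 = $870.06
Monthly shortage recovery: $602.16 / 12 = $50.18
Adjusted monthly = $870.06 + $50.18 = $920.24

$920.24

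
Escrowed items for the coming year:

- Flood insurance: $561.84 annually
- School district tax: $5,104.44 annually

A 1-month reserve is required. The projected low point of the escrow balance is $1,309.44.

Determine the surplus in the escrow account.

Flood insurance — $561.84 per year
School district tax — $5,104.44 per year
Total annual escrow = $561.84 + $5,104.44 = $5,666.28
Base monthly escrow = $5,666.28 ÷ 12 = $472.19
Required reserve = 1 × $472.19 = $472.19
Surplus = $1,309.44 − $472.19 = $837.25

$837.25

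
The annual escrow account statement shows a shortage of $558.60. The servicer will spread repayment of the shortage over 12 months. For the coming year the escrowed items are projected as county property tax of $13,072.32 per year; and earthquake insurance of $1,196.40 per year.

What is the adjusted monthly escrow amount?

$1,235.61

County property tax: $13,072.32 annually
Earthquake insurance: $1,196.40 annually
Yearly total = $14,268.72
Monthly = $14,268.72 / 12 = $1,189.06
Shortage spread = $558.60 / 12 = $46.55/mo
Adjusted monthly = $1,189.06 + $46.55 = $1,235.61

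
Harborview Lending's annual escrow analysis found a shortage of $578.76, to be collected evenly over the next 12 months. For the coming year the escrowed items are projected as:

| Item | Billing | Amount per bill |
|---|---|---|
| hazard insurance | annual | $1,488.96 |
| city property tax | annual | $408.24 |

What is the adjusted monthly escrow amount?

Hazard insurance: $1,488.96
City property tax: $408.24
Total annual escrow = $1,897.20
Per month = $1,897.20 / 12 = $158.10
Monthly shortage recovery: $578.76 / 12 = $48.23
Adjusted monthly = $158.10 + $48.23 = $206.33

$206.33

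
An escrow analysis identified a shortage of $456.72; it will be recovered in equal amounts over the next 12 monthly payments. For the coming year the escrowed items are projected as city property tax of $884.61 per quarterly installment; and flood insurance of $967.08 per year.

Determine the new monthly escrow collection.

City property tax — $884.61 × 4 = $3,538.44
Flood insurance — $967.08
Yearly total = $4,505.52
Monthly = $4,505.52 / 12 = $375.46
Shortage spread = $456.72 / 12 = $38.06/mo
New monthly escrow = $375.46 + $38.06 = $413.52

$413.52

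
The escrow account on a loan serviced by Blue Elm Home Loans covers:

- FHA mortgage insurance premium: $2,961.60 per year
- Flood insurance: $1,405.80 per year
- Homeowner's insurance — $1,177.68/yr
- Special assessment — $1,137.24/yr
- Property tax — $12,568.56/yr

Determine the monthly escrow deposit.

$1,604.24

FHA mortgage insurance premium = $2,961.60/yr
Flood insurance = $1,405.80/yr
Homeowner's insurance = $1,177.68/yr
Special assessment = $1,137.24/yr
Property tax = $12,568.56/yr
Total annual escrow = $19,250.88
Monthly escrow = $19,250.88 ÷ 12 = $1,604.24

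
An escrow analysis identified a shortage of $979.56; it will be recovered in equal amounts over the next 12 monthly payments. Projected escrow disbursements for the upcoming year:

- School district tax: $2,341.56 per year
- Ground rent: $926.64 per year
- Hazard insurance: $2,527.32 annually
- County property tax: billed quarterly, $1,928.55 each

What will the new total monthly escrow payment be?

$1,207.44

School district tax = $2,341.56 annually
Ground rent = $926.64 annually
Hazard insurance = $2,527.32 annually
County property tax = $1,928.55 × 4 = $7,714.20 annually
Total per year = $13,509.72
Monthly = $13,509.72 ÷ 12 = $1,125.81
Monthly shortage recovery: $979.56 ÷ 12 = $81.63
Adjusted monthly = $1,125.81 + $81.63 = $1,207.44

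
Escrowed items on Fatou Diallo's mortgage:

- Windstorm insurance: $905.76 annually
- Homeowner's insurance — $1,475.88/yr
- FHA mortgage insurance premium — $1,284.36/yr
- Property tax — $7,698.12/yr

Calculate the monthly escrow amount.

$947.01

Windstorm insurance: $905.76 annually
Homeowner's insurance: $1,475.88 annually
FHA mortgage insurance premium: $1,284.36 annually
Property tax: $7,698.12 annually
Annual escrow total = $11,364.12
Base monthly escrow = $11,364.12 / 12 = $947.01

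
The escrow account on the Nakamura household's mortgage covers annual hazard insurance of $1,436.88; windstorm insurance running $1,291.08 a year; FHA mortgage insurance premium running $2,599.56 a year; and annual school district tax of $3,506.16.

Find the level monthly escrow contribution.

$736.14

Hazard insurance = $1,436.88 annually
Windstorm insurance = $1,291.08 annually
FHA mortgage insurance premium = $2,599.56 annually
School district tax = $3,506.16 annually
Total per year = $1,436.88 + $1,291.08 + $2,599.56 + $3,506.16 = $8,833.68
Per month = $8,833.68 / 12 = $736.14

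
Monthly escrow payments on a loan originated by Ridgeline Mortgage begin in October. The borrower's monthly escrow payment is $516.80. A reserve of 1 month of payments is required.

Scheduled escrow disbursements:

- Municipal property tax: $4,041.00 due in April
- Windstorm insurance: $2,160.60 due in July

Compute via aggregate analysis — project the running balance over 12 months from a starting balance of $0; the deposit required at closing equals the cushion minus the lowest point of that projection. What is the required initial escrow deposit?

Cushion = 1 × $516.80 = $516.80
Trial balance (start $0, +$516.80 each month, − disbursements):
  Oct: +$516.80 → $516.80
  Nov: +$516.80 → $1,033.60
  Dec: +$516.80 → $1,550.40
  Jan: +$516.80 → $2,067.20
  Feb: +$516.80 → $2,584.00
  Mar: +$516.80 → $3,100.80
  Apr: +$516.80 − $4,041.00 → -$423.40
  May: +$516.80 → $93.40
  Jun: +$516.80 → $610.20
  Jul: +$516.80 − $2,160.60 → -$1,033.60
  Aug: +$516.80 → -$516.80
  Sep: +$516.80 → $0.00
Lowest trial balance = -$1,033.60 (Jul)
Initial deposit = cushion − low point = $516.80 − (-$1,033.60) = $1,550.40

$1,550.40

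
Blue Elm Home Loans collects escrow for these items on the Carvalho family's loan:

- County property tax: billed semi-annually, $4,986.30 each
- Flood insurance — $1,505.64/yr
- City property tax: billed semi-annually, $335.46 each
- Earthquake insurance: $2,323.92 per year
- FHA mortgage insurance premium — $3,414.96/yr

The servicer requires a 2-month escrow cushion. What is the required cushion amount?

$2,981.34

County property tax = $4,986.30 × 2 = $9,972.60/yr
Flood insurance = $1,505.64/yr
City property tax = $335.46 × 2 = $670.92/yr
Earthquake insurance = $2,323.92/yr
FHA mortgage insurance premium = $3,414.96/yr
Total annual escrow = $9,972.60 + $1,505.64 + $670.92 + $2,323.92 + $3,414.96 = $17,888.04
Monthly escrow = $17,888.04 ÷ 12 = $1,490.67
Cushion = 2 × $1,490.67 = $2,981.34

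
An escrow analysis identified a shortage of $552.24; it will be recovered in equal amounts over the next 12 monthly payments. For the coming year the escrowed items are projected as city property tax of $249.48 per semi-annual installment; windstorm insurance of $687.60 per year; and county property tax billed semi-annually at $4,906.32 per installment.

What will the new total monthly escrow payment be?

City property tax: $249.48 × 2 = $498.96
Windstorm insurance: $687.60
County property tax: $4,906.32 × 2 = $9,812.64
Combined annual = $10,999.20
Monthly escrow = $10,999.20 / 12 = $916.60
Shortage per month = $552.24 ÷ 12 = $46.02
Adjusted monthly = $916.60 + $46.02 = $962.62

$962.62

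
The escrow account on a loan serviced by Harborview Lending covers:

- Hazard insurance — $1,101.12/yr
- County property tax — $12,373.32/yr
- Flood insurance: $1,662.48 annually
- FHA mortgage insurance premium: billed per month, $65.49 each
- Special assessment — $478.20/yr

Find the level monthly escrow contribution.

$1,366.75

Hazard insurance: $1,101.12 annually
County property tax: $12,373.32 annually
Flood insurance: $1,662.48 annually
FHA mortgage insurance premium: $65.49 × 12 = $785.88 annually
Special assessment: $478.20 annually
Combined annual = $1,101.12 + $12,373.32 + $1,662.48 + $785.88 + $478.20 = $16,401.00
Monthly = $16,401.00 ÷ 12 = $1,366.75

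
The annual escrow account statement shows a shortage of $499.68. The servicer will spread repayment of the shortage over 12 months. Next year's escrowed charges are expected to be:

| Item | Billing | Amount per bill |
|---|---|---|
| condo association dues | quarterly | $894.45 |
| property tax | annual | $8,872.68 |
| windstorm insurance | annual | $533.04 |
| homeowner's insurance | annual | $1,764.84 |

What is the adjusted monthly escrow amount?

$1,270.67

Condo association dues = $894.45 × 4 = $3,577.80 per year
Property tax = $8,872.68 per year
Windstorm insurance = $533.04 per year
Homeowner's insurance = $1,764.84 per year
Total annual escrow = $3,577.80 + $8,872.68 + $533.04 + $1,764.84 = $14,748.36
Per month = $14,748.36 / 12 = $1,229.03
Shortage spread = $499.68 / 12 = $41.64/mo
New monthly escrow = $1,229.03 + $41.64 = $1,270.67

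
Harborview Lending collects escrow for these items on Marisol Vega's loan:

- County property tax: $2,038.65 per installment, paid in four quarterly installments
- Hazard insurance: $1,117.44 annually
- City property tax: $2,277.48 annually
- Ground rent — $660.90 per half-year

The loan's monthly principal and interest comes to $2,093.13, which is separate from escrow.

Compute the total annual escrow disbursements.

$12,871.32

County property tax = $2,038.65 × 4 = $8,154.60 per year
Hazard insurance = $1,117.44 per year
City property tax = $2,277.48 per year
Ground rent = $660.90 × 2 = $1,321.80 per year
Total per year = $8,154.60 + $1,117.44 + $2,277.48 + $1,321.80 = $12,871.32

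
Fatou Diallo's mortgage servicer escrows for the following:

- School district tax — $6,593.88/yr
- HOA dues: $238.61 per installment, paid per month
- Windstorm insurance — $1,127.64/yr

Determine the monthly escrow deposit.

$882.07

School district tax: $6,593.88 annually
HOA dues: $238.61 × 12 = $2,863.32 annually
Windstorm insurance: $1,127.64 annually
Total annual escrow = $6,593.88 + $2,863.32 + $1,127.64 = $10,584.84
Per month = $10,584.84 / 12 = $882.07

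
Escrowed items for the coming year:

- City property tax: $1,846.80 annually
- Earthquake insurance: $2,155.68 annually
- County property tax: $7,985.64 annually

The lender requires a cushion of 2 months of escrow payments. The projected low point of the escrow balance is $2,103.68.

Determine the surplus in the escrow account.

$105.66

City property tax = $1,846.80 annually
Earthquake insurance = $2,155.68 annually
County property tax = $7,985.64 annually
Combined annual = $1,846.80 + $2,155.68 + $7,985.64 = $11,988.12
Base monthly escrow = $11,988.12 ÷ 12 = $999.01
Required reserve = 2 × $999.01 = $1,998.02
Surplus = $2,103.68 − $1,998.02 = $105.66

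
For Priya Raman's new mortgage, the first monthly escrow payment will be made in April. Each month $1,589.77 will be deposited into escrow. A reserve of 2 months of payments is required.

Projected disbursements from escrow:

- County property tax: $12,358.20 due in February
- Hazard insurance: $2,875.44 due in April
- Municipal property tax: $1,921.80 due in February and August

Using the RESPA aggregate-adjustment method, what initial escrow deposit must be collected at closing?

$4,769.31

Cushion = 2 × $1,589.77 = $3,179.54
Trial balance (start $0, +$1,589.77 each month, − disbursements):
  Apr: +$1,589.77 − $2,875.44 → -$1,285.67
  May: +$1,589.77 → $304.10
  Jun: +$1,589.77 → $1,893.87
  Jul: +$1,589.77 → $3,483.64
  Aug: +$1,589.77 − $1,921.80 → $3,151.61
  Sep: +$1,589.77 → $4,741.38
  Oct: +$1,589.77 → $6,331.15
  Nov: +$1,589.77 → $7,920.92
  Dec: +$1,589.77 → $9,510.69
  Jan: +$1,589.77 → $11,100.46
  Feb: +$1,589.77 − $14,280.00 → -$1,589.77
  Mar: +$1,589.77 → $0.00
Lowest trial balance = -$1,589.77 (Feb)
Initial deposit = cushion − low point = $3,179.54 − (-$1,589.77) = $4,769.31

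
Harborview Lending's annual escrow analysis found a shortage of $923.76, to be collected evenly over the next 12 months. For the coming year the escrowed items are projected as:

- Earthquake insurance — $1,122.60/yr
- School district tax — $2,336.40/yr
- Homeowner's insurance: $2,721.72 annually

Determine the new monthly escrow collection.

Earthquake insurance: $1,122.60
School district tax: $2,336.40
Homeowner's insurance: $2,721.72
Total annual escrow = $6,180.72
Monthly escrow = $6,180.72 / 12 = $515.06
Shortage spread = $923.76 ÷ 12 = $76.98/mo
New monthly escrow = $515.06 + $76.98 = $592.04

$592.04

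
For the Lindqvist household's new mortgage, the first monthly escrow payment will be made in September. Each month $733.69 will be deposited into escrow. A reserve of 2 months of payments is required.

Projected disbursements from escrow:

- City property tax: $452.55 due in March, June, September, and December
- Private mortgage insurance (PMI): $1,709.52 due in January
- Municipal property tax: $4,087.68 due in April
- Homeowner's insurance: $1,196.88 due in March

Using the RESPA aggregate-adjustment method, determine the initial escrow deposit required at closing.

$3,949.59

Cushion = 2 × $733.69 = $1,467.38
Trial balance (start $0, +$733.69 each month, − disbursements):
  Sep: +$733.69 − $452.55 → $281.14
  Oct: +$733.69 → $1,014.83
  Nov: +$733.69 → $1,748.52
  Dec: +$733.69 − $452.55 → $2,029.66
  Jan: +$733.69 − $1,709.52 → $1,053.83
  Feb: +$733.69 → $1,787.52
  Mar: +$733.69 − $1,649.43 → $871.78
  Apr: +$733.69 − $4,087.68 → -$2,482.21
  May: +$733.69 → -$1,748.52
  Jun: +$733.69 − $452.55 → -$1,467.38
  Jul: +$733.69 → -$733.69
  Aug: +$733.69 → $0.00
Lowest trial balance = -$2,482.21 (Apr)
Initial deposit = cushion − low point = $1,467.38 − (-$2,482.21) = $3,949.59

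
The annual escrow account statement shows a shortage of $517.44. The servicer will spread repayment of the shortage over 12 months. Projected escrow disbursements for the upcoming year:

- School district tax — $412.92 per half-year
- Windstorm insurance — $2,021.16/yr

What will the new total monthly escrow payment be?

School district tax = $412.92 × 2 = $825.84 per year
Windstorm insurance = $2,021.16 per year
Total per year = $2,847.00
Base monthly escrow = $2,847.00 / 12 = $237.25
Shortage spread = $517.44 ÷ 12 = $43.12/mo
New monthly escrow = $237.25 + $43.12 = $280.37

$280.37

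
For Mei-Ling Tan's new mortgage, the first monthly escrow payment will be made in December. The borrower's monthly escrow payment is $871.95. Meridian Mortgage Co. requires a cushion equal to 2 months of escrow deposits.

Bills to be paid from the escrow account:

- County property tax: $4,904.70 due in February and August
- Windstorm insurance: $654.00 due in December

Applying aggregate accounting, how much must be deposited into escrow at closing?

$4,686.75

Cushion = 2 × $871.95 = $1,743.90
Trial balance (start $0, +$871.95 each month, − disbursements):
  Dec: +$871.95 − $654.00 → $217.95
  Jan: +$871.95 → $1,089.90
  Feb: +$871.95 − $4,904.70 → -$2,942.85
  Mar: +$871.95 → -$2,070.90
  Apr: +$871.95 → -$1,198.95
  May: +$871.95 → -$327.00
  Jun: +$871.95 → $544.95
  Jul: +$871.95 → $1,416.90
  Aug: +$871.95 − $4,904.70 → -$2,615.85
  Sep: +$871.95 → -$1,743.90
  Oct: +$871.95 → -$871.95
  Nov: +$871.95 → $0.00
Lowest trial balance = -$2,942.85 (Feb)
Initial deposit = cushion − low point = $1,743.90 − (-$2,942.85) = $4,686.75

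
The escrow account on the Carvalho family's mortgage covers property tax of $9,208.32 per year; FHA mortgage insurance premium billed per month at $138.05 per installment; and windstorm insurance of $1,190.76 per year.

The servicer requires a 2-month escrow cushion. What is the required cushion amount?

$2,009.28

Property tax = $9,208.32 annually
FHA mortgage insurance premium = $138.05 × 12 = $1,656.60 annually
Windstorm insurance = $1,190.76 annually
Total annual escrow = $9,208.32 + $1,656.60 + $1,190.76 = $12,055.68
Monthly escrow = $12,055.68 / 12 = $1,004.64
Reserve = 2 × $1,004.64 = $2,009.28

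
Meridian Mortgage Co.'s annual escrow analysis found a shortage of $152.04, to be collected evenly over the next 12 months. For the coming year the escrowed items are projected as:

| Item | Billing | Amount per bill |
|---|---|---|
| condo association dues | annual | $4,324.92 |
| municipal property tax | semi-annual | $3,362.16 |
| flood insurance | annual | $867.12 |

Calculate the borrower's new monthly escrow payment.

Condo association dues — $4,324.92 per year
Municipal property tax — $3,362.16 × 2 = $6,724.32 per year
Flood insurance — $867.12 per year
Combined annual = $4,324.92 + $6,724.32 + $867.12 = $11,916.36
Monthly escrow = $11,916.36 / 12 = $993.03
Shortage per month = $152.04 / 12 = $12.67
New monthly escrow = $993.03 + $12.67 = $1,005.70

$1,005.70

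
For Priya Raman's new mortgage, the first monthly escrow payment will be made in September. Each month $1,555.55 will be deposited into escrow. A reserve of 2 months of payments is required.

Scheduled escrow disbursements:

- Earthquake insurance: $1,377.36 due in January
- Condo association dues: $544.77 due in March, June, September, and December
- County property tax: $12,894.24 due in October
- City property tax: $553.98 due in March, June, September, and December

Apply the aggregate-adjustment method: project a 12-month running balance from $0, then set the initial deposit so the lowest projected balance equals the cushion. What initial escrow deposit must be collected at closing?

Cushion = 2 × $1,555.55 = $3,111.10
Trial balance (start $0, +$1,555.55 each month, − disbursements):
  Sep: +$1,555.55 − $1,098.75 → $456.80
  Oct: +$1,555.55 − $12,894.24 → -$10,881.89
  Nov: +$1,555.55 → -$9,326.34
  Dec: +$1,555.55 − $1,098.75 → -$8,869.54
  Jan: +$1,555.55 − $1,377.36 → -$8,691.35
  Feb: +$1,555.55 → -$7,135.80
  Mar: +$1,555.55 − $1,098.75 → -$6,679.00
  Apr: +$1,555.55 → -$5,123.45
  May: +$1,555.55 → -$3,567.90
  Jun: +$1,555.55 − $1,098.75 → -$3,111.10
  Jul: +$1,555.55 → -$1,555.55
  Aug: +$1,555.55 → $0.00
Lowest trial balance = -$10,881.89 (Oct)
Initial deposit = cushion − low point = $3,111.10 − (-$10,881.89) = $13,992.99

$13,992.99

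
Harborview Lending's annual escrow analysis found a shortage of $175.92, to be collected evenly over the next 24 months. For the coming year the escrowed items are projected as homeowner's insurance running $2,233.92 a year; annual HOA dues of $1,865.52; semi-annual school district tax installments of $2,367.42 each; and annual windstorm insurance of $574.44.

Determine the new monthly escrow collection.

$791.39

Homeowner's insurance = $2,233.92 annually
HOA dues = $1,865.52 annually
School district tax = $2,367.42 × 2 = $4,734.84 annually
Windstorm insurance = $574.44 annually
Annual escrow total = $2,233.92 + $1,865.52 + $4,734.84 + $574.44 = $9,408.72
Monthly = $9,408.72 / 12 = $784.06
Monthly shortage recovery: $175.92 / 24 = $7.33
New monthly escrow = $784.06 + $7.33 = $791.39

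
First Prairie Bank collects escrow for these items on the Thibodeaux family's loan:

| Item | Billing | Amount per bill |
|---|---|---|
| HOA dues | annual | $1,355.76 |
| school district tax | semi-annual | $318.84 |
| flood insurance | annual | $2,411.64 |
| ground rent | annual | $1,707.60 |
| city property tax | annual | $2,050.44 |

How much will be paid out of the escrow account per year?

HOA dues = $1,355.76/yr
School district tax = $318.84 × 2 = $637.68/yr
Flood insurance = $2,411.64/yr
Ground rent = $1,707.60/yr
City property tax = $2,050.44/yr
Annual escrow total = $8,163.12

$8,163.12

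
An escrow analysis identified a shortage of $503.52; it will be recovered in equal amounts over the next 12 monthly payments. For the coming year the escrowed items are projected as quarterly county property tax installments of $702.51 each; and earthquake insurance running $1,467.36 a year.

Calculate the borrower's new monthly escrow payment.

$398.41

County property tax — $702.51 × 4 = $2,810.04
Earthquake insurance — $1,467.36
Total annual escrow = $2,810.04 + $1,467.36 = $4,277.40
Base monthly escrow = $4,277.40 ÷ 12 = $356.45
Shortage per month = $503.52 ÷ 12 = $41.96
Adjusted monthly = $356.45 + $41.96 = $398.41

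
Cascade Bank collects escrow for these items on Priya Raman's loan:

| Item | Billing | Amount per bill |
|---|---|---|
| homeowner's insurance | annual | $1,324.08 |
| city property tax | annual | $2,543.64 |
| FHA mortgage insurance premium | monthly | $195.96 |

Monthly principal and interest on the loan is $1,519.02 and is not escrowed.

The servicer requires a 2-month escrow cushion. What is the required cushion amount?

$1,036.54

Homeowner's insurance = $1,324.08 per year
City property tax = $2,543.64 per year
FHA mortgage insurance premium = $195.96 × 12 = $2,351.52 per year
Yearly total = $1,324.08 + $2,543.64 + $2,351.52 = $6,219.24
Monthly escrow = $6,219.24 / 12 = $518.27
Reserve = 2 × $518.27 = $1,036.54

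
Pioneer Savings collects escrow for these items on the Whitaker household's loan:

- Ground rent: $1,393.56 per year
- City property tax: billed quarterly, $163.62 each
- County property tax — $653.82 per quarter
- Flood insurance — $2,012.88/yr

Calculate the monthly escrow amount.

$556.35

Ground rent = $1,393.56/yr
City property tax = $163.62 × 4 = $654.48/yr
County property tax = $653.82 × 4 = $2,615.28/yr
Flood insurance = $2,012.88/yr
Total per year = $1,393.56 + $654.48 + $2,615.28 + $2,012.88 = $6,676.20
Per month = $6,676.20 ÷ 12 = $556.35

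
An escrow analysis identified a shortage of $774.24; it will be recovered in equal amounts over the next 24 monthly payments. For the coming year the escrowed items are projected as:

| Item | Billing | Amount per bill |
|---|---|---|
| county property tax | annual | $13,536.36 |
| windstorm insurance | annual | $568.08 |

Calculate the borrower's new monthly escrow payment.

County property tax — $13,536.36 per year
Windstorm insurance — $568.08 per year
Annual escrow total = $14,104.44
Monthly = $14,104.44 / 12 = $1,175.37
Monthly shortage recovery: $774.24 / 24 = $32.26
Adjusted monthly = $1,175.37 + $32.26 = $1,207.63

$1,207.63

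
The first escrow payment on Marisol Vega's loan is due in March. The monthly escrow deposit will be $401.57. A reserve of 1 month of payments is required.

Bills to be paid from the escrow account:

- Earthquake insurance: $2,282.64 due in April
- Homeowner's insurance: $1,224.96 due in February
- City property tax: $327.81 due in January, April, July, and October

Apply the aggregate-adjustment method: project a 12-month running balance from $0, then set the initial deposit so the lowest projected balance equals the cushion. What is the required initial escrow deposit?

$2,208.88

Cushion = 1 × $401.57 = $401.57
Trial balance (start $0, +$401.57 each month, − disbursements):
  Mar: +$401.57 → $401.57
  Apr: +$401.57 − $2,610.45 → -$1,807.31
  May: +$401.57 → -$1,405.74
  Jun: +$401.57 → -$1,004.17
  Jul: +$401.57 − $327.81 → -$930.41
  Aug: +$401.57 → -$528.84
  Sep: +$401.57 → -$127.27
  Oct: +$401.57 − $327.81 → -$53.51
  Nov: +$401.57 → $348.06
  Dec: +$401.57 → $749.63
  Jan: +$401.57 − $327.81 → $823.39
  Feb: +$401.57 − $1,224.96 → $0.00
Lowest trial balance = -$1,807.31 (Apr)
Initial deposit = cushion − low point = $401.57 − (-$1,807.31) = $2,208.88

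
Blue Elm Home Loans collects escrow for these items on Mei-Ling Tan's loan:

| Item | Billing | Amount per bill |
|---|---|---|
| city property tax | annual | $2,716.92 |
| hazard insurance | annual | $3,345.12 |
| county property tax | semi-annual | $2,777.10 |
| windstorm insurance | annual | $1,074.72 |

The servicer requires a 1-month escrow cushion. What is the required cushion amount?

City property tax = $2,716.92 annually
Hazard insurance = $3,345.12 annually
County property tax = $2,777.10 × 2 = $5,554.20 annually
Windstorm insurance = $1,074.72 annually
Total annual escrow = $12,690.96
Monthly escrow = $12,690.96 / 12 = $1,057.58
Cushion = 1 × $1,057.58 = $1,057.58

$1,057.58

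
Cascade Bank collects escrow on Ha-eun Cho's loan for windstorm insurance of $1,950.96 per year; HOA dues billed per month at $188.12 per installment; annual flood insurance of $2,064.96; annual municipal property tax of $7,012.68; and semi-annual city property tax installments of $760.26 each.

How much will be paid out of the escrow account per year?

$14,806.56

Windstorm insurance: $1,950.96 annually
HOA dues: $188.12 × 12 = $2,257.44 annually
Flood insurance: $2,064.96 annually
Municipal property tax: $7,012.68 annually
City property tax: $760.26 × 2 = $1,520.52 annually
Annual escrow total = $14,806.56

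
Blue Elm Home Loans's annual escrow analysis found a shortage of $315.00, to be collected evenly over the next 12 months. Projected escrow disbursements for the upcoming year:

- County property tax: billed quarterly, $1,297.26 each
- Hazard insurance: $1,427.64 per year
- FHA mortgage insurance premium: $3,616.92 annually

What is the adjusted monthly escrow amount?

$879.05

County property tax: $1,297.26 × 4 = $5,189.04 per year
Hazard insurance: $1,427.64 per year
FHA mortgage insurance premium: $3,616.92 per year
Yearly total = $10,233.60
Base monthly escrow = $10,233.60 ÷ 12 = $852.80
Shortage per month = $315.00 ÷ 12 = $26.25
Adjusted monthly = $852.80 + $26.25 = $879.05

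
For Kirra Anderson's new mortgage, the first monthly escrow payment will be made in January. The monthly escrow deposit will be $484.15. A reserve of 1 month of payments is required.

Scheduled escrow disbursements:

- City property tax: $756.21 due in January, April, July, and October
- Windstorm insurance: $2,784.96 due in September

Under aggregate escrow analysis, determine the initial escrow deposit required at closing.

$1,452.45

Cushion = 1 × $484.15 = $484.15
Trial balance (start $0, +$484.15 each month, − disbursements):
  Jan: +$484.15 − $756.21 → -$272.06
  Feb: +$484.15 → $212.09
  Mar: +$484.15 → $696.24
  Apr: +$484.15 − $756.21 → $424.18
  May: +$484.15 → $908.33
  Jun: +$484.15 → $1,392.48
  Jul: +$484.15 − $756.21 → $1,120.42
  Aug: +$484.15 → $1,604.57
  Sep: +$484.15 − $2,784.96 → -$696.24
  Oct: +$484.15 − $756.21 → -$968.30
  Nov: +$484.15 → -$484.15
  Dec: +$484.15 → $0.00
Lowest trial balance = -$968.30 (Oct)
Initial deposit = cushion − low point = $484.15 − (-$968.30) = $1,452.45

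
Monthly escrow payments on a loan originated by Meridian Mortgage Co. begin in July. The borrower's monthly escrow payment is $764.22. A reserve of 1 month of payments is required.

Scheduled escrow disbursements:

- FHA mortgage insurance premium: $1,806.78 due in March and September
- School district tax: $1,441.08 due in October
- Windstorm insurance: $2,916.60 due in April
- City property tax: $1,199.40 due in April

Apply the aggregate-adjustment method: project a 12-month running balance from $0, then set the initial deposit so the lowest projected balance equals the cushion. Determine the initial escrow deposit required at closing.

$2,292.66

Cushion = 1 × $764.22 = $764.22
Trial balance (start $0, +$764.22 each month, − disbursements):
  Jul: +$764.22 → $764.22
  Aug: +$764.22 → $1,528.44
  Sep: +$764.22 − $1,806.78 → $485.88
  Oct: +$764.22 − $1,441.08 → -$190.98
  Nov: +$764.22 → $573.24
  Dec: +$764.22 → $1,337.46
  Jan: +$764.22 → $2,101.68
  Feb: +$764.22 → $2,865.90
  Mar: +$764.22 − $1,806.78 → $1,823.34
  Apr: +$764.22 − $4,116.00 → -$1,528.44
  May: +$764.22 → -$764.22
  Jun: +$764.22 → $0.00
Lowest trial balance = -$1,528.44 (Apr)
Initial deposit = cushion − low point = $764.22 − (-$1,528.44) = $2,292.66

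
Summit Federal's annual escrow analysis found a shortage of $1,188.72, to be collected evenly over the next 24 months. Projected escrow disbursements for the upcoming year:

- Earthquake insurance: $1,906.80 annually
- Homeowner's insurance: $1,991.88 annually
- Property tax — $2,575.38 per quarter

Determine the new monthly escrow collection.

Earthquake insurance = $1,906.80 annually
Homeowner's insurance = $1,991.88 annually
Property tax = $2,575.38 × 4 = $10,301.52 annually
Yearly total = $1,906.80 + $1,991.88 + $10,301.52 = $14,200.20
Monthly escrow = $14,200.20 / 12 = $1,183.35
Shortage per month = $1,188.72 ÷ 24 = $49.53
Adjusted monthly = $1,183.35 + $49.53 = $1,232.88

$1,232.88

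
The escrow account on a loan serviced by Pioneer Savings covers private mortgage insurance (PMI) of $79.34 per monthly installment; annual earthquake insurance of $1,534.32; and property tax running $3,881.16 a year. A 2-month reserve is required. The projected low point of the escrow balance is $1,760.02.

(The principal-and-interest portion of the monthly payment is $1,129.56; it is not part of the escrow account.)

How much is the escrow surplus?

$698.76

Private mortgage insurance (PMI) — $79.34 × 12 = $952.08 per year
Earthquake insurance — $1,534.32 per year
Property tax — $3,881.16 per year
Total per year = $952.08 + $1,534.32 + $3,881.16 = $6,367.56
Monthly escrow = $6,367.56 ÷ 12 = $530.63
Required reserve = 2 × $530.63 = $1,061.26
Excess over cushion: $1,760.02 − $1,061.26 = $698.76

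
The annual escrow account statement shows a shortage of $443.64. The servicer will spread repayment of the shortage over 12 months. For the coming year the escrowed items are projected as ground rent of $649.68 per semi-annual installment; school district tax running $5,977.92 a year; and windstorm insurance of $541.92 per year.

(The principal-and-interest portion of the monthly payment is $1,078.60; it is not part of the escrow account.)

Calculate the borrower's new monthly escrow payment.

Ground rent: $649.68 × 2 = $1,299.36
School district tax: $5,977.92
Windstorm insurance: $541.92
Combined annual = $1,299.36 + $5,977.92 + $541.92 = $7,819.20
Per month = $7,819.20 / 12 = $651.60
Monthly shortage recovery: $443.64 / 12 = $36.97
New monthly escrow = $651.60 + $36.97 = $688.57

$688.57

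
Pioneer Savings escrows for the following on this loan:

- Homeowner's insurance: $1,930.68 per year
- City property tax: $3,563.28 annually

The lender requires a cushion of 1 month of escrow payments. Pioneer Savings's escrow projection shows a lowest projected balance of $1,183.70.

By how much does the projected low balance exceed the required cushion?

$725.87

Homeowner's insurance — $1,930.68 annually
City property tax — $3,563.28 annually
Total per year = $5,493.96
Per month = $5,493.96 / 12 = $457.83
Required reserve = 1 × $457.83 = $457.83
Surplus = $1,183.70 − $457.83 = $725.87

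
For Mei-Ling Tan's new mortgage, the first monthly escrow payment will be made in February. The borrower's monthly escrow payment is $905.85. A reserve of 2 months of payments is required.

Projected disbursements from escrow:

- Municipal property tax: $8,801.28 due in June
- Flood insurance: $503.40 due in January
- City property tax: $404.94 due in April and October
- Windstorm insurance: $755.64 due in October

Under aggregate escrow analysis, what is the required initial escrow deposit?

Cushion = 2 × $905.85 = $1,811.70
Trial balance (start $0, +$905.85 each month, − disbursements):
  Feb: +$905.85 → $905.85
  Mar: +$905.85 → $1,811.70
  Apr: +$905.85 − $404.94 → $2,312.61
  May: +$905.85 → $3,218.46
  Jun: +$905.85 − $8,801.28 → -$4,676.97
  Jul: +$905.85 → -$3,771.12
  Aug: +$905.85 → -$2,865.27
  Sep: +$905.85 → -$1,959.42
  Oct: +$905.85 − $1,160.58 → -$2,214.15
  Nov: +$905.85 → -$1,308.30
  Dec: +$905.85 → -$402.45
  Jan: +$905.85 − $503.40 → $0.00
Lowest trial balance = -$4,676.97 (Jun)
Initial deposit = cushion − low point = $1,811.70 − (-$4,676.97) = $6,488.67

$6,488.67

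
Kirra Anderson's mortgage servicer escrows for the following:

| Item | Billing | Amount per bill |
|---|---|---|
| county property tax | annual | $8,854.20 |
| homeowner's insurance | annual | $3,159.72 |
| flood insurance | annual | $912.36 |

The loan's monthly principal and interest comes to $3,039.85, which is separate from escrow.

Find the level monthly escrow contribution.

$1,077.19

County property tax = $8,854.20 annually
Homeowner's insurance = $3,159.72 annually
Flood insurance = $912.36 annually
Yearly total = $8,854.20 + $3,159.72 + $912.36 = $12,926.28
Monthly escrow = $12,926.28 / 12 = $1,077.19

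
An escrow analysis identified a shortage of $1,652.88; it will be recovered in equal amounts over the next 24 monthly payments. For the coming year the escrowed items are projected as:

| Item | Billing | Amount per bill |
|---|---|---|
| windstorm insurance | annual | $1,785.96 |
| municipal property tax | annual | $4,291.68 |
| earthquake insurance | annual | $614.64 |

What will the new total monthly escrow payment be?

Windstorm insurance = $1,785.96 annually
Municipal property tax = $4,291.68 annually
Earthquake insurance = $614.64 annually
Annual escrow total = $1,785.96 + $4,291.68 + $614.64 = $6,692.28
Base monthly escrow = $6,692.28 / 12 = $557.69
Shortage spread = $1,652.88 / 24 = $68.87/mo
New monthly escrow = $557.69 + $68.87 = $626.56

$626.56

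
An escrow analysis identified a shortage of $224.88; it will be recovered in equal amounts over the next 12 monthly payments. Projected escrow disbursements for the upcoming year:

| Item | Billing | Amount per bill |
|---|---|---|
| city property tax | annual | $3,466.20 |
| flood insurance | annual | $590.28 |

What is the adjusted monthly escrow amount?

City property tax — $3,466.20 annually
Flood insurance — $590.28 annually
Total annual escrow = $3,466.20 + $590.28 = $4,056.48
Monthly = $4,056.48 / 12 = $338.04
Shortage spread = $224.88 / 12 = $18.74/mo
New monthly escrow = $338.04 + $18.74 = $356.78

$356.78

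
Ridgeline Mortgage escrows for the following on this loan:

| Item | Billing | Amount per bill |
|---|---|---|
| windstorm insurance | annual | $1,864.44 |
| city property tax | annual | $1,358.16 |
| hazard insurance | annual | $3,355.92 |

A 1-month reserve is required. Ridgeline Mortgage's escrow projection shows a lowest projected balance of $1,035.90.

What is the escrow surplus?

$487.69

Windstorm insurance — $1,864.44 annually
City property tax — $1,358.16 annually
Hazard insurance — $3,355.92 annually
Combined annual = $1,864.44 + $1,358.16 + $3,355.92 = $6,578.52
Monthly = $6,578.52 / 12 = $548.21
Required cushion = 1 × $548.21 = $548.21
Surplus = $1,035.90 − $548.21 = $487.69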